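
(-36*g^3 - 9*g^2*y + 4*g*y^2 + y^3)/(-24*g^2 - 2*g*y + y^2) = (-9*g^2 + y^2)/(-6*g + y)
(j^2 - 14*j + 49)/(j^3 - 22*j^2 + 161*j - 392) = 1/(j - 8)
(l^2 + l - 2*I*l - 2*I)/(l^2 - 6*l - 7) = (l - 2*I)/(l - 7)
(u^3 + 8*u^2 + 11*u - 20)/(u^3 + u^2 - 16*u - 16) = (u^2 + 4*u - 5)/(u^2 - 3*u - 4)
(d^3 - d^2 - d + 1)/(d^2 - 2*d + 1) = d + 1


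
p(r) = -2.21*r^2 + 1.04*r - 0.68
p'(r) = 1.04 - 4.42*r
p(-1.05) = -4.21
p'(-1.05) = 5.68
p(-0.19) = -0.96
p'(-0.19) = 1.88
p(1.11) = -2.25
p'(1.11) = -3.87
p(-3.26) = -27.56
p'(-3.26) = 15.45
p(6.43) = -85.37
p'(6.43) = -27.38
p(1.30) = -3.06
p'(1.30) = -4.71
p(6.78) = -95.22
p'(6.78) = -28.93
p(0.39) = -0.61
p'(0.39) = -0.68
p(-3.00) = -23.69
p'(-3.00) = 14.30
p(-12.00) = -331.40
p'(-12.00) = 54.08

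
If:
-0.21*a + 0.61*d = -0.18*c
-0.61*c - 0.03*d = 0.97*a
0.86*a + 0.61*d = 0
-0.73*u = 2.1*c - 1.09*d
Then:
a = 0.00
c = 0.00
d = 0.00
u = 0.00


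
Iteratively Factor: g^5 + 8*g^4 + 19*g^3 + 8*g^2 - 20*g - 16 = (g + 2)*(g^4 + 6*g^3 + 7*g^2 - 6*g - 8) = (g + 1)*(g + 2)*(g^3 + 5*g^2 + 2*g - 8) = (g + 1)*(g + 2)*(g + 4)*(g^2 + g - 2) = (g - 1)*(g + 1)*(g + 2)*(g + 4)*(g + 2)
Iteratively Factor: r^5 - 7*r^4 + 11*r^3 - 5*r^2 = (r)*(r^4 - 7*r^3 + 11*r^2 - 5*r) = r^2*(r^3 - 7*r^2 + 11*r - 5) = r^2*(r - 1)*(r^2 - 6*r + 5) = r^2*(r - 1)^2*(r - 5)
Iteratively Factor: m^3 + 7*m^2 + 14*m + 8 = (m + 1)*(m^2 + 6*m + 8) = (m + 1)*(m + 2)*(m + 4)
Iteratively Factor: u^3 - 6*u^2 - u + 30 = (u - 3)*(u^2 - 3*u - 10) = (u - 5)*(u - 3)*(u + 2)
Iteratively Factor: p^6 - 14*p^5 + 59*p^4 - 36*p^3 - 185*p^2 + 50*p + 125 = (p - 5)*(p^5 - 9*p^4 + 14*p^3 + 34*p^2 - 15*p - 25) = (p - 5)^2*(p^4 - 4*p^3 - 6*p^2 + 4*p + 5) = (p - 5)^3*(p^3 + p^2 - p - 1) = (p - 5)^3*(p + 1)*(p^2 - 1) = (p - 5)^3*(p - 1)*(p + 1)*(p + 1)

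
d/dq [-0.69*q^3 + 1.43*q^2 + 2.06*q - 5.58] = -2.07*q^2 + 2.86*q + 2.06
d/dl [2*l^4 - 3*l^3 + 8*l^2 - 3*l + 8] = 8*l^3 - 9*l^2 + 16*l - 3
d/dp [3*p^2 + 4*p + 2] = 6*p + 4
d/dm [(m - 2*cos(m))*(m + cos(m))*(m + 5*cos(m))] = -4*m^2*sin(m) + 3*m^2 + 7*m*sin(2*m) + 8*m*cos(m) + 30*sin(m)*cos(m)^2 - 7*cos(m)^2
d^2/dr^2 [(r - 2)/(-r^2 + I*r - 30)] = 2*(-(r - 2)*(2*r - I)^2 + (3*r - 2 - I)*(r^2 - I*r + 30))/(r^2 - I*r + 30)^3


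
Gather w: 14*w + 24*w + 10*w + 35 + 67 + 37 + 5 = 48*w + 144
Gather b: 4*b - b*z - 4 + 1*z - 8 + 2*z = b*(4 - z) + 3*z - 12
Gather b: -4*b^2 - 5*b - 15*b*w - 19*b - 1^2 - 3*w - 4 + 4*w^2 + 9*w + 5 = -4*b^2 + b*(-15*w - 24) + 4*w^2 + 6*w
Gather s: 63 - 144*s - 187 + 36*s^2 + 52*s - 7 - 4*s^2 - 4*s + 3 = 32*s^2 - 96*s - 128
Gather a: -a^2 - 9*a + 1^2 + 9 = -a^2 - 9*a + 10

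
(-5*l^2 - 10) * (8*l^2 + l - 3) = -40*l^4 - 5*l^3 - 65*l^2 - 10*l + 30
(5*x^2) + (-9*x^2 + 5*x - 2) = -4*x^2 + 5*x - 2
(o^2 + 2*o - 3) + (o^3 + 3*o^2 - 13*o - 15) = o^3 + 4*o^2 - 11*o - 18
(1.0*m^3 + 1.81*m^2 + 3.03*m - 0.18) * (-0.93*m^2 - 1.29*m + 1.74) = -0.93*m^5 - 2.9733*m^4 - 3.4128*m^3 - 0.5919*m^2 + 5.5044*m - 0.3132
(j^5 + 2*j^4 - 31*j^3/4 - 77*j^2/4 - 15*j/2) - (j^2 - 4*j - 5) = j^5 + 2*j^4 - 31*j^3/4 - 81*j^2/4 - 7*j/2 + 5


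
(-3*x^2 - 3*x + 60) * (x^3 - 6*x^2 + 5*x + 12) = -3*x^5 + 15*x^4 + 63*x^3 - 411*x^2 + 264*x + 720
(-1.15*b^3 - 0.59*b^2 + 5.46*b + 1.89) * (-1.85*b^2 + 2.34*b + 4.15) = 2.1275*b^5 - 1.5995*b^4 - 16.2541*b^3 + 6.8314*b^2 + 27.0816*b + 7.8435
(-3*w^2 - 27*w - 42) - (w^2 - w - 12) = -4*w^2 - 26*w - 30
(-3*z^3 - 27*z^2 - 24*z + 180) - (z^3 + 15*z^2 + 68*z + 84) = -4*z^3 - 42*z^2 - 92*z + 96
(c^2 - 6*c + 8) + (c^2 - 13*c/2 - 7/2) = 2*c^2 - 25*c/2 + 9/2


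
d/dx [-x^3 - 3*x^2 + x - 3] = -3*x^2 - 6*x + 1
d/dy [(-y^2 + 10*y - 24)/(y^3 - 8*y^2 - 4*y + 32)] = (y^4 - 20*y^3 + 156*y^2 - 448*y + 224)/(y^6 - 16*y^5 + 56*y^4 + 128*y^3 - 496*y^2 - 256*y + 1024)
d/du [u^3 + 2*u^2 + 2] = u*(3*u + 4)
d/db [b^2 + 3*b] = 2*b + 3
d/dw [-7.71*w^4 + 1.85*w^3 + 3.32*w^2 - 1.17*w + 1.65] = -30.84*w^3 + 5.55*w^2 + 6.64*w - 1.17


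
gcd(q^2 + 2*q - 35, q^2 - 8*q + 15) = q - 5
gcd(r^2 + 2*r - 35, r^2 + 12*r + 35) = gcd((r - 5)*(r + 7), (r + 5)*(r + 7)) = r + 7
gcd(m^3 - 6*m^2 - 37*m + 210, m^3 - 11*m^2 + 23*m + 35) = m^2 - 12*m + 35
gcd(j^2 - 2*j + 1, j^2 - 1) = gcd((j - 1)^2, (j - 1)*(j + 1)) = j - 1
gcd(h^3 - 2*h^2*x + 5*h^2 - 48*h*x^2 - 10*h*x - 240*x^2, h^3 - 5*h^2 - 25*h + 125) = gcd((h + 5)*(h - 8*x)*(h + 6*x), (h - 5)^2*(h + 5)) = h + 5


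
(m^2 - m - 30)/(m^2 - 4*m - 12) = (m + 5)/(m + 2)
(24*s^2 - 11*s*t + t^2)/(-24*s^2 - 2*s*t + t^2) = (-24*s^2 + 11*s*t - t^2)/(24*s^2 + 2*s*t - t^2)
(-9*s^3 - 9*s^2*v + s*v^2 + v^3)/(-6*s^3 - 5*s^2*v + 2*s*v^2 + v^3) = (3*s - v)/(2*s - v)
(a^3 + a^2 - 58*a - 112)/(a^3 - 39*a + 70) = (a^2 - 6*a - 16)/(a^2 - 7*a + 10)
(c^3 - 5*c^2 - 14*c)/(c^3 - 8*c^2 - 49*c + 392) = c*(c + 2)/(c^2 - c - 56)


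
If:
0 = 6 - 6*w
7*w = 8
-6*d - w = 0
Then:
No Solution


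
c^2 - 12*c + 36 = (c - 6)^2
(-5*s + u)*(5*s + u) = -25*s^2 + u^2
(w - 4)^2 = w^2 - 8*w + 16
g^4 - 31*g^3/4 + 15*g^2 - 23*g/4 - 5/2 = (g - 5)*(g - 2)*(g - 1)*(g + 1/4)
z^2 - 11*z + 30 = (z - 6)*(z - 5)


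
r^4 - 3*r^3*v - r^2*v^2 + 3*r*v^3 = r*(r - 3*v)*(r - v)*(r + v)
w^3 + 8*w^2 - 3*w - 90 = (w - 3)*(w + 5)*(w + 6)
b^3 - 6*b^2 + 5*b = b*(b - 5)*(b - 1)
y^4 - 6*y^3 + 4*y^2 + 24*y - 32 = (y - 4)*(y - 2)^2*(y + 2)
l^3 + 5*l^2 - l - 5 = (l - 1)*(l + 1)*(l + 5)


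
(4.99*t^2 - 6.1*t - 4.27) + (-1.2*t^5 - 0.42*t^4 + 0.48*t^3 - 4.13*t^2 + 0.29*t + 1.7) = -1.2*t^5 - 0.42*t^4 + 0.48*t^3 + 0.86*t^2 - 5.81*t - 2.57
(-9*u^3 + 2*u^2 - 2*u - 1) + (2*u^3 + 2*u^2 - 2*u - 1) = -7*u^3 + 4*u^2 - 4*u - 2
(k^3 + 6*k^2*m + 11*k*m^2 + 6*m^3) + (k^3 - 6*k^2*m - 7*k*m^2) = 2*k^3 + 4*k*m^2 + 6*m^3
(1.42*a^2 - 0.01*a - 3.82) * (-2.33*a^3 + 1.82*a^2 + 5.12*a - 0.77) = -3.3086*a^5 + 2.6077*a^4 + 16.1528*a^3 - 8.097*a^2 - 19.5507*a + 2.9414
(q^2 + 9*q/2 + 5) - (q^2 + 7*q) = 5 - 5*q/2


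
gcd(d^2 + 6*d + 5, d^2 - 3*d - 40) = d + 5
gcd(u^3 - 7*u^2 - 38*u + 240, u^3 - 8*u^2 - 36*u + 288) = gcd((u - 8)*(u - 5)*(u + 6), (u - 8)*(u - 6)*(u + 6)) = u^2 - 2*u - 48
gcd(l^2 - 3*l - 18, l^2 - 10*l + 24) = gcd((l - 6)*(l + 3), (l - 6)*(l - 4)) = l - 6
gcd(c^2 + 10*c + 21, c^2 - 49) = c + 7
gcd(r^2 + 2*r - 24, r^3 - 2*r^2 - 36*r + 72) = r + 6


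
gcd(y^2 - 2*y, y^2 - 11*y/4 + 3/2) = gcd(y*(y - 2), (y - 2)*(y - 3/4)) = y - 2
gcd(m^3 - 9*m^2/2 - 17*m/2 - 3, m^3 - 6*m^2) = m - 6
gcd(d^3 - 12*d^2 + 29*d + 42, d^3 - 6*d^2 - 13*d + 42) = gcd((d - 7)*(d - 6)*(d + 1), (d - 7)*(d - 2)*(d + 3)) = d - 7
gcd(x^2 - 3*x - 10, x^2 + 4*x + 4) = x + 2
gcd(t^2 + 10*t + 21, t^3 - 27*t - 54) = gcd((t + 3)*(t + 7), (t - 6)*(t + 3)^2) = t + 3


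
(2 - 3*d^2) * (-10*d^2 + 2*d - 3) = 30*d^4 - 6*d^3 - 11*d^2 + 4*d - 6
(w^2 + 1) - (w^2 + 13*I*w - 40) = -13*I*w + 41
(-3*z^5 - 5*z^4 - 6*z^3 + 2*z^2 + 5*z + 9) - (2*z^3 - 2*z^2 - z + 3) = -3*z^5 - 5*z^4 - 8*z^3 + 4*z^2 + 6*z + 6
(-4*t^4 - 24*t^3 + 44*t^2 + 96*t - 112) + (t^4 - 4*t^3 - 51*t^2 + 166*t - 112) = -3*t^4 - 28*t^3 - 7*t^2 + 262*t - 224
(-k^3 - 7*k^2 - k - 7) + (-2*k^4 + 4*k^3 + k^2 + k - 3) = -2*k^4 + 3*k^3 - 6*k^2 - 10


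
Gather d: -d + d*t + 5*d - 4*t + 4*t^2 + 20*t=d*(t + 4) + 4*t^2 + 16*t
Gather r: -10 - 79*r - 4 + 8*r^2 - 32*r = 8*r^2 - 111*r - 14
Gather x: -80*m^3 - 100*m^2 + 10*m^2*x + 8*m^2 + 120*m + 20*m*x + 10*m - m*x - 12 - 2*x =-80*m^3 - 92*m^2 + 130*m + x*(10*m^2 + 19*m - 2) - 12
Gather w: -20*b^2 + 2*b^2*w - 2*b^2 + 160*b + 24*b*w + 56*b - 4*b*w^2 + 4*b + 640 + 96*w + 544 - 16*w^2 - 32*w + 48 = -22*b^2 + 220*b + w^2*(-4*b - 16) + w*(2*b^2 + 24*b + 64) + 1232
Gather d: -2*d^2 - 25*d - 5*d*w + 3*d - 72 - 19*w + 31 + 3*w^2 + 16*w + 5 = -2*d^2 + d*(-5*w - 22) + 3*w^2 - 3*w - 36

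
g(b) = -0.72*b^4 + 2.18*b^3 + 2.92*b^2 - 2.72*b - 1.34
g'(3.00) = -4.10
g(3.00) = 17.32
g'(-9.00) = 2573.98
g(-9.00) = -6053.48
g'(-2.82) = 97.41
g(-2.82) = -64.87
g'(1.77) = 12.14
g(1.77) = 8.02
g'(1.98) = 12.13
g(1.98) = 10.58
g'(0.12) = -1.93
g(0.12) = -1.62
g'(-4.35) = 332.69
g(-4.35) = -371.50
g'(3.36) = -18.51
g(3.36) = 13.41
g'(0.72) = 3.80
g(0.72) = -1.16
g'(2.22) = 10.97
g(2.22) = 13.38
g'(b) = -2.88*b^3 + 6.54*b^2 + 5.84*b - 2.72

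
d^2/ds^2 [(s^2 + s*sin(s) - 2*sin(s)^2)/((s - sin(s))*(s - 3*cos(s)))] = (-2*s^2*sin(s) - 3*s^2*cos(s) + 6*s*sin(s) - 3*s*sin(2*s) - 4*s*cos(s) - 9*s*cos(2*s)/2 + 27*s/2 + 40*sin(s) + 9*sin(2*s) + 6*cos(s) - 6*cos(2*s) + 18)/(s - 3*cos(s))^3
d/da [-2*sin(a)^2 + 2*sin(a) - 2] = -2*sin(2*a) + 2*cos(a)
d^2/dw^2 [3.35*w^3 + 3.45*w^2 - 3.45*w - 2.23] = 20.1*w + 6.9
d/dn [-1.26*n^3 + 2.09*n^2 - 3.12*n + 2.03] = -3.78*n^2 + 4.18*n - 3.12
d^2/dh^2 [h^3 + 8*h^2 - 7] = 6*h + 16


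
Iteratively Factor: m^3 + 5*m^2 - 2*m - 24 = (m - 2)*(m^2 + 7*m + 12) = (m - 2)*(m + 4)*(m + 3)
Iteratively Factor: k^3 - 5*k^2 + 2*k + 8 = (k - 4)*(k^2 - k - 2) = (k - 4)*(k - 2)*(k + 1)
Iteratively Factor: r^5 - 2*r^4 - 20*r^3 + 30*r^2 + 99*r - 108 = (r + 3)*(r^4 - 5*r^3 - 5*r^2 + 45*r - 36) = (r - 4)*(r + 3)*(r^3 - r^2 - 9*r + 9) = (r - 4)*(r + 3)^2*(r^2 - 4*r + 3) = (r - 4)*(r - 1)*(r + 3)^2*(r - 3)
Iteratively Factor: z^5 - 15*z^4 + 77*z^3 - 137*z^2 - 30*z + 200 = (z - 5)*(z^4 - 10*z^3 + 27*z^2 - 2*z - 40) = (z - 5)^2*(z^3 - 5*z^2 + 2*z + 8) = (z - 5)^2*(z - 4)*(z^2 - z - 2) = (z - 5)^2*(z - 4)*(z - 2)*(z + 1)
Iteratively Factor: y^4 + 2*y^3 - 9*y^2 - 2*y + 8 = (y + 1)*(y^3 + y^2 - 10*y + 8) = (y - 2)*(y + 1)*(y^2 + 3*y - 4) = (y - 2)*(y - 1)*(y + 1)*(y + 4)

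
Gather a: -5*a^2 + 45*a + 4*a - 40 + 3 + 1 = -5*a^2 + 49*a - 36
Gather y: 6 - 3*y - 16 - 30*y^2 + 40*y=-30*y^2 + 37*y - 10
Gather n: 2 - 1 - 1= 0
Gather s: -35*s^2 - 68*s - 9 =-35*s^2 - 68*s - 9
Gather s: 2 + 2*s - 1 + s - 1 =3*s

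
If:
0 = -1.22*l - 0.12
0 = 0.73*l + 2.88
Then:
No Solution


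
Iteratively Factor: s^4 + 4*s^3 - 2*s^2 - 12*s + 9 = (s - 1)*(s^3 + 5*s^2 + 3*s - 9) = (s - 1)^2*(s^2 + 6*s + 9) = (s - 1)^2*(s + 3)*(s + 3)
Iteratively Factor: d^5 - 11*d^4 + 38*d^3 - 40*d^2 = (d - 4)*(d^4 - 7*d^3 + 10*d^2) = d*(d - 4)*(d^3 - 7*d^2 + 10*d) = d*(d - 4)*(d - 2)*(d^2 - 5*d) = d^2*(d - 4)*(d - 2)*(d - 5)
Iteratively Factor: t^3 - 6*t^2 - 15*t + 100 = (t + 4)*(t^2 - 10*t + 25) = (t - 5)*(t + 4)*(t - 5)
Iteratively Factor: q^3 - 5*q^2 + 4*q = (q - 4)*(q^2 - q) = (q - 4)*(q - 1)*(q)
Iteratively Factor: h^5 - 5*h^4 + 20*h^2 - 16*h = (h - 4)*(h^4 - h^3 - 4*h^2 + 4*h) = (h - 4)*(h - 1)*(h^3 - 4*h) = (h - 4)*(h - 2)*(h - 1)*(h^2 + 2*h) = h*(h - 4)*(h - 2)*(h - 1)*(h + 2)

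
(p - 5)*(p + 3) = p^2 - 2*p - 15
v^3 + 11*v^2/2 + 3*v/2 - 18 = (v - 3/2)*(v + 3)*(v + 4)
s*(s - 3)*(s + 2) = s^3 - s^2 - 6*s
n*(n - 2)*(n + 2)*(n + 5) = n^4 + 5*n^3 - 4*n^2 - 20*n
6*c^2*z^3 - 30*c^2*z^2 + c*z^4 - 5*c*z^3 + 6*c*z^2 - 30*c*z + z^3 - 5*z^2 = z*(6*c + z)*(z - 5)*(c*z + 1)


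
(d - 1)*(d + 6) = d^2 + 5*d - 6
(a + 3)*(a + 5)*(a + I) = a^3 + 8*a^2 + I*a^2 + 15*a + 8*I*a + 15*I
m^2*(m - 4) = m^3 - 4*m^2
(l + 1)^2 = l^2 + 2*l + 1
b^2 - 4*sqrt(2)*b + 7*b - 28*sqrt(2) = (b + 7)*(b - 4*sqrt(2))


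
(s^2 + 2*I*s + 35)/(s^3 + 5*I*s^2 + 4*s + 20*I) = (s^2 + 2*I*s + 35)/(s^3 + 5*I*s^2 + 4*s + 20*I)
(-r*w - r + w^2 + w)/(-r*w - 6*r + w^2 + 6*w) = (w + 1)/(w + 6)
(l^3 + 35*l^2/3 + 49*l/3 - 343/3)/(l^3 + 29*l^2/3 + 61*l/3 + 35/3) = (3*l^2 + 14*l - 49)/(3*l^2 + 8*l + 5)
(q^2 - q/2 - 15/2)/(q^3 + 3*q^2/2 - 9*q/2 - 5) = (q - 3)/(q^2 - q - 2)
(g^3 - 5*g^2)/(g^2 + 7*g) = g*(g - 5)/(g + 7)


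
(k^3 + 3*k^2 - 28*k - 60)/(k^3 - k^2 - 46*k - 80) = (k^2 + k - 30)/(k^2 - 3*k - 40)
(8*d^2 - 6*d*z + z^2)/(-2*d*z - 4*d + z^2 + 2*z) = (-4*d + z)/(z + 2)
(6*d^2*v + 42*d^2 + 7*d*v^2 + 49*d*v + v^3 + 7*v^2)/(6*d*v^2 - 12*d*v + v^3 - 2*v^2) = (d*v + 7*d + v^2 + 7*v)/(v*(v - 2))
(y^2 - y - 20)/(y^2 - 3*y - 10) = (y + 4)/(y + 2)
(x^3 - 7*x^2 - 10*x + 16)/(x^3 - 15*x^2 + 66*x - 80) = (x^2 + x - 2)/(x^2 - 7*x + 10)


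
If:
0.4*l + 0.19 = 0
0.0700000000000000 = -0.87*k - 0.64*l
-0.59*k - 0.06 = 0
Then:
No Solution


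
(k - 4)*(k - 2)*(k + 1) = k^3 - 5*k^2 + 2*k + 8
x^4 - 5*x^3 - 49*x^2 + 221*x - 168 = (x - 8)*(x - 3)*(x - 1)*(x + 7)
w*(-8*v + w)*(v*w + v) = -8*v^2*w^2 - 8*v^2*w + v*w^3 + v*w^2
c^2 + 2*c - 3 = (c - 1)*(c + 3)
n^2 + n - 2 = (n - 1)*(n + 2)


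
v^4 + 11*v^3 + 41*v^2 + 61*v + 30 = (v + 1)*(v + 2)*(v + 3)*(v + 5)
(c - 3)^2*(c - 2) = c^3 - 8*c^2 + 21*c - 18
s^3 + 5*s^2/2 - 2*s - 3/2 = (s - 1)*(s + 1/2)*(s + 3)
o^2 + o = o*(o + 1)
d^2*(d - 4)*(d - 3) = d^4 - 7*d^3 + 12*d^2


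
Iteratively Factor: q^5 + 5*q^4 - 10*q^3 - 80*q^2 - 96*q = (q + 4)*(q^4 + q^3 - 14*q^2 - 24*q) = (q + 2)*(q + 4)*(q^3 - q^2 - 12*q) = q*(q + 2)*(q + 4)*(q^2 - q - 12) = q*(q + 2)*(q + 3)*(q + 4)*(q - 4)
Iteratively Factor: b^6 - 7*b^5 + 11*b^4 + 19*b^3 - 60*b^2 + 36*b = (b - 3)*(b^5 - 4*b^4 - b^3 + 16*b^2 - 12*b) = (b - 3)*(b - 1)*(b^4 - 3*b^3 - 4*b^2 + 12*b) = b*(b - 3)*(b - 1)*(b^3 - 3*b^2 - 4*b + 12) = b*(b - 3)^2*(b - 1)*(b^2 - 4) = b*(b - 3)^2*(b - 1)*(b + 2)*(b - 2)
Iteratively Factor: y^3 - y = (y - 1)*(y^2 + y) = y*(y - 1)*(y + 1)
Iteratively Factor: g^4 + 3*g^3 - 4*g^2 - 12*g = (g)*(g^3 + 3*g^2 - 4*g - 12) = g*(g + 3)*(g^2 - 4) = g*(g - 2)*(g + 3)*(g + 2)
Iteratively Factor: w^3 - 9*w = (w - 3)*(w^2 + 3*w) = w*(w - 3)*(w + 3)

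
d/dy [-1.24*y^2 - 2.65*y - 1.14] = -2.48*y - 2.65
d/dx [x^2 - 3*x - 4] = 2*x - 3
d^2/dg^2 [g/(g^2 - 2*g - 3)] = 2*(-4*g*(g - 1)^2 + (2 - 3*g)*(-g^2 + 2*g + 3))/(-g^2 + 2*g + 3)^3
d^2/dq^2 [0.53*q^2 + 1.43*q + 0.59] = 1.06000000000000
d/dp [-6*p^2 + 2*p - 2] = 2 - 12*p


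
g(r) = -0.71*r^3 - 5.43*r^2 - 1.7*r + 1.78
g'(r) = -2.13*r^2 - 10.86*r - 1.7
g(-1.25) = -3.19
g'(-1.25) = 8.55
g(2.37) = -42.20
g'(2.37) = -39.40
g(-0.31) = 1.81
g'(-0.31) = 1.46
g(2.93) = -67.68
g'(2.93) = -51.81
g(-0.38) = 1.68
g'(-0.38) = 2.12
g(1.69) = -20.03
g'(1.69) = -26.14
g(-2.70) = -19.24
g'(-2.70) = 12.09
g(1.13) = -8.10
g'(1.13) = -16.69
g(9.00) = -970.94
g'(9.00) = -271.97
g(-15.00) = 1201.78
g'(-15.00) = -318.05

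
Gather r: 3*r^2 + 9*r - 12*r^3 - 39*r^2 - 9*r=-12*r^3 - 36*r^2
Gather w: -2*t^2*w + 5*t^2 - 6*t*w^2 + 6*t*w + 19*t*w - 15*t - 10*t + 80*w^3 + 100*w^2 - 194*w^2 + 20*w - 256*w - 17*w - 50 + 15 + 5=5*t^2 - 25*t + 80*w^3 + w^2*(-6*t - 94) + w*(-2*t^2 + 25*t - 253) - 30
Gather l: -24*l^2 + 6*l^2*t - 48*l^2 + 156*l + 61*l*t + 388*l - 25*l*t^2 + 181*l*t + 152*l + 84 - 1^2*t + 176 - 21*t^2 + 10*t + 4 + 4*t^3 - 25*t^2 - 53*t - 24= l^2*(6*t - 72) + l*(-25*t^2 + 242*t + 696) + 4*t^3 - 46*t^2 - 44*t + 240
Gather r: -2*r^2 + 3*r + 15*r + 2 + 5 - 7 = -2*r^2 + 18*r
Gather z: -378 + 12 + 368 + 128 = 130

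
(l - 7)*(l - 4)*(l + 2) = l^3 - 9*l^2 + 6*l + 56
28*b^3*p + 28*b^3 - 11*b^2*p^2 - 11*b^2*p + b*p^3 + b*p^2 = (-7*b + p)*(-4*b + p)*(b*p + b)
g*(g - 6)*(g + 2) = g^3 - 4*g^2 - 12*g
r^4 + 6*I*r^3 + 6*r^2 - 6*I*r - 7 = (r - I)*(r + 7*I)*(-I*r + I)*(I*r + I)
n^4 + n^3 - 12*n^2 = n^2*(n - 3)*(n + 4)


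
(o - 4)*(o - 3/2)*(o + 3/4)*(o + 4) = o^4 - 3*o^3/4 - 137*o^2/8 + 12*o + 18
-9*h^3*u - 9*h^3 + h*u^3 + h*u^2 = (-3*h + u)*(3*h + u)*(h*u + h)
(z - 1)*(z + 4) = z^2 + 3*z - 4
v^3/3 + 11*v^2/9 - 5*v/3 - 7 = (v/3 + 1)*(v - 7/3)*(v + 3)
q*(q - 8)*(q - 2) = q^3 - 10*q^2 + 16*q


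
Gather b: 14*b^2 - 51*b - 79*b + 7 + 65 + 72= 14*b^2 - 130*b + 144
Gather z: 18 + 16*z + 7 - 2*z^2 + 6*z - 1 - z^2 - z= -3*z^2 + 21*z + 24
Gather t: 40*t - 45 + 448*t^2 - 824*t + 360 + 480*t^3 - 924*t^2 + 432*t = 480*t^3 - 476*t^2 - 352*t + 315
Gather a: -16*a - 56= -16*a - 56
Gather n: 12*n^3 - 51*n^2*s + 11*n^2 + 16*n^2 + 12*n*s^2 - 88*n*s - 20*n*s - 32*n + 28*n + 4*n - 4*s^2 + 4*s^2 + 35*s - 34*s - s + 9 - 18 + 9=12*n^3 + n^2*(27 - 51*s) + n*(12*s^2 - 108*s)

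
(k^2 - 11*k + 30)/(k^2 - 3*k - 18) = (k - 5)/(k + 3)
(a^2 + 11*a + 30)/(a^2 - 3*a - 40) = (a + 6)/(a - 8)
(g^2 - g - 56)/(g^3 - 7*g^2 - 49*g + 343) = (g - 8)/(g^2 - 14*g + 49)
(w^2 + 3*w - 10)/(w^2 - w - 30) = (w - 2)/(w - 6)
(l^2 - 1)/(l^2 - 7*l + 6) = (l + 1)/(l - 6)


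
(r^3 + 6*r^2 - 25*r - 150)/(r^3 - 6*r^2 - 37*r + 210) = (r + 5)/(r - 7)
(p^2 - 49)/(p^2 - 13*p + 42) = (p + 7)/(p - 6)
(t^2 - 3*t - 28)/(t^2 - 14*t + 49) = (t + 4)/(t - 7)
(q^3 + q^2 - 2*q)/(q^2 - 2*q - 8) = q*(q - 1)/(q - 4)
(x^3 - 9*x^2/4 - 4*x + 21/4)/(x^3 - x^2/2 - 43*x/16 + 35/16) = 4*(x - 3)/(4*x - 5)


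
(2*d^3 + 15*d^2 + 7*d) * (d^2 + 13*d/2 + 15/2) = 2*d^5 + 28*d^4 + 239*d^3/2 + 158*d^2 + 105*d/2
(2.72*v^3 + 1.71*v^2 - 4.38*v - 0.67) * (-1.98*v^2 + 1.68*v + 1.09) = -5.3856*v^5 + 1.1838*v^4 + 14.51*v^3 - 4.1679*v^2 - 5.8998*v - 0.7303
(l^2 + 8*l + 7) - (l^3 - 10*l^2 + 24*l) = -l^3 + 11*l^2 - 16*l + 7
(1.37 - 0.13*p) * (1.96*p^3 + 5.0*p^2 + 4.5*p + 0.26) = -0.2548*p^4 + 2.0352*p^3 + 6.265*p^2 + 6.1312*p + 0.3562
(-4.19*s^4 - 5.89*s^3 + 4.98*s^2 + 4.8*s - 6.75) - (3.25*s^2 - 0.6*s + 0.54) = -4.19*s^4 - 5.89*s^3 + 1.73*s^2 + 5.4*s - 7.29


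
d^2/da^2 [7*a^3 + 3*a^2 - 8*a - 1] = 42*a + 6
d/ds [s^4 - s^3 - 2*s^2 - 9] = s*(4*s^2 - 3*s - 4)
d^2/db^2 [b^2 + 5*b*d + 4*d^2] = 2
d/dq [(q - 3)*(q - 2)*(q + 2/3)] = 3*q^2 - 26*q/3 + 8/3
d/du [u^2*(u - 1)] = u*(3*u - 2)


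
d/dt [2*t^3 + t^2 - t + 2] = 6*t^2 + 2*t - 1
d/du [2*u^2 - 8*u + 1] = 4*u - 8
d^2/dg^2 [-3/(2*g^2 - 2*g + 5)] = 12*(2*g^2 - 2*g - 2*(2*g - 1)^2 + 5)/(2*g^2 - 2*g + 5)^3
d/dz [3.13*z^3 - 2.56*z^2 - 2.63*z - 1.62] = 9.39*z^2 - 5.12*z - 2.63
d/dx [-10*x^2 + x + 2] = 1 - 20*x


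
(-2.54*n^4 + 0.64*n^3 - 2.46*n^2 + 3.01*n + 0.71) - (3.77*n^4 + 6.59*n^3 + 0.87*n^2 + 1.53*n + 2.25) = -6.31*n^4 - 5.95*n^3 - 3.33*n^2 + 1.48*n - 1.54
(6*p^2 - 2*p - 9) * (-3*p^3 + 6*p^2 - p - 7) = -18*p^5 + 42*p^4 + 9*p^3 - 94*p^2 + 23*p + 63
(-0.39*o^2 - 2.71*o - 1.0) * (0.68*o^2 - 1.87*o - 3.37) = -0.2652*o^4 - 1.1135*o^3 + 5.702*o^2 + 11.0027*o + 3.37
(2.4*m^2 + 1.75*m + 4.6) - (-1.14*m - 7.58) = 2.4*m^2 + 2.89*m + 12.18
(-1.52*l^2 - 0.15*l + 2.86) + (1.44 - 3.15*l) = -1.52*l^2 - 3.3*l + 4.3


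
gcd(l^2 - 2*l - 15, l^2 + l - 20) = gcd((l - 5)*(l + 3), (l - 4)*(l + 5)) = 1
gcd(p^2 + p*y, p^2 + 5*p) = p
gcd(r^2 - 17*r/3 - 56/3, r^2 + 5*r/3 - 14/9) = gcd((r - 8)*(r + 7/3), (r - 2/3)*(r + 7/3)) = r + 7/3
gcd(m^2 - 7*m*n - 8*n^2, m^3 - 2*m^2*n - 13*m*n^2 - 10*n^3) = m + n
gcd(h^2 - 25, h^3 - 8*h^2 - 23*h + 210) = h + 5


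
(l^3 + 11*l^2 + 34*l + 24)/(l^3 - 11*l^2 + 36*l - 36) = (l^3 + 11*l^2 + 34*l + 24)/(l^3 - 11*l^2 + 36*l - 36)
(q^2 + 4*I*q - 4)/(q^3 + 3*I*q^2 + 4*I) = 1/(q - I)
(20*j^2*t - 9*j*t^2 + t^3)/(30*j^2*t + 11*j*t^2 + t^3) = (20*j^2 - 9*j*t + t^2)/(30*j^2 + 11*j*t + t^2)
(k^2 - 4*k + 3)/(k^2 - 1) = (k - 3)/(k + 1)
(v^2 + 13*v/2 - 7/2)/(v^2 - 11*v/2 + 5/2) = (v + 7)/(v - 5)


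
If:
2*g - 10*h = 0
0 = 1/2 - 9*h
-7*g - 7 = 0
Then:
No Solution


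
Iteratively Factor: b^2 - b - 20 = (b + 4)*(b - 5)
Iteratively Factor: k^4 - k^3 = (k)*(k^3 - k^2) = k^2*(k^2 - k) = k^2*(k - 1)*(k)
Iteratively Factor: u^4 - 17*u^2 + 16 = (u + 1)*(u^3 - u^2 - 16*u + 16) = (u - 4)*(u + 1)*(u^2 + 3*u - 4) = (u - 4)*(u + 1)*(u + 4)*(u - 1)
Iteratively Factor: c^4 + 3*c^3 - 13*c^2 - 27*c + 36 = (c + 3)*(c^3 - 13*c + 12) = (c - 1)*(c + 3)*(c^2 + c - 12) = (c - 3)*(c - 1)*(c + 3)*(c + 4)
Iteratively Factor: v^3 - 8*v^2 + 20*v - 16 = (v - 2)*(v^2 - 6*v + 8) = (v - 4)*(v - 2)*(v - 2)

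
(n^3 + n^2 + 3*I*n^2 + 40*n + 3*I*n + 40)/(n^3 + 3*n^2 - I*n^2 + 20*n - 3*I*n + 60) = (n^2 + n*(1 + 8*I) + 8*I)/(n^2 + n*(3 + 4*I) + 12*I)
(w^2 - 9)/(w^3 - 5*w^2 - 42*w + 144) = (w + 3)/(w^2 - 2*w - 48)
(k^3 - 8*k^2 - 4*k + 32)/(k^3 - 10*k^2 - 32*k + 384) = (k^2 - 4)/(k^2 - 2*k - 48)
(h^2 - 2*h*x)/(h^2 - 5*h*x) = (h - 2*x)/(h - 5*x)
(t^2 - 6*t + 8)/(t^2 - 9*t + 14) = (t - 4)/(t - 7)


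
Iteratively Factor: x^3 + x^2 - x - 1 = (x + 1)*(x^2 - 1) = (x - 1)*(x + 1)*(x + 1)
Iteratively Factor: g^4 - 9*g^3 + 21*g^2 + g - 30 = (g - 3)*(g^3 - 6*g^2 + 3*g + 10) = (g - 3)*(g + 1)*(g^2 - 7*g + 10) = (g - 3)*(g - 2)*(g + 1)*(g - 5)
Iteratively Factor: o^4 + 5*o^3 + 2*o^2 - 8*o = (o + 2)*(o^3 + 3*o^2 - 4*o) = (o - 1)*(o + 2)*(o^2 + 4*o) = (o - 1)*(o + 2)*(o + 4)*(o)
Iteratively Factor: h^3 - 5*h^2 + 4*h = (h - 4)*(h^2 - h) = h*(h - 4)*(h - 1)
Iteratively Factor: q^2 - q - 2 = (q + 1)*(q - 2)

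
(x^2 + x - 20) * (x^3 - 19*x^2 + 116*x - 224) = x^5 - 18*x^4 + 77*x^3 + 272*x^2 - 2544*x + 4480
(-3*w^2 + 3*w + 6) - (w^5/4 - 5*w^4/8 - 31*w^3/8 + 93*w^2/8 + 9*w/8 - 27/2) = -w^5/4 + 5*w^4/8 + 31*w^3/8 - 117*w^2/8 + 15*w/8 + 39/2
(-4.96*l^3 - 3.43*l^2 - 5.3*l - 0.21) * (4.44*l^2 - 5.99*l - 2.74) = -22.0224*l^5 + 14.4812*l^4 + 10.6041*l^3 + 40.2128*l^2 + 15.7799*l + 0.5754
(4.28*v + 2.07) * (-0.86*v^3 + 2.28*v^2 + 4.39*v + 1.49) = -3.6808*v^4 + 7.9782*v^3 + 23.5088*v^2 + 15.4645*v + 3.0843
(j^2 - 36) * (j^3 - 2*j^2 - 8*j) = j^5 - 2*j^4 - 44*j^3 + 72*j^2 + 288*j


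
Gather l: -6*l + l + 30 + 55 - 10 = 75 - 5*l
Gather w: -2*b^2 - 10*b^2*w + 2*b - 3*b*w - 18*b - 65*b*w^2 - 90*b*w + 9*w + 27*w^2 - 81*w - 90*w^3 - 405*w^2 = -2*b^2 - 16*b - 90*w^3 + w^2*(-65*b - 378) + w*(-10*b^2 - 93*b - 72)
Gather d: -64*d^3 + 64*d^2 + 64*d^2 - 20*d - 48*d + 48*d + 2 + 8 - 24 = -64*d^3 + 128*d^2 - 20*d - 14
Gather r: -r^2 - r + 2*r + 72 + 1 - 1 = -r^2 + r + 72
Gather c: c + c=2*c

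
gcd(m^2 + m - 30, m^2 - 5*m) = m - 5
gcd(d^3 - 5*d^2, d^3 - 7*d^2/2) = d^2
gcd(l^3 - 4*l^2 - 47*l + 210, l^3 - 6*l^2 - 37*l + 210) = l - 5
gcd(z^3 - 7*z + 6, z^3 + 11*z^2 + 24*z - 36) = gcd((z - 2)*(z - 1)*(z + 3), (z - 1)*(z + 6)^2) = z - 1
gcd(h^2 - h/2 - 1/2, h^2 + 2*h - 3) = h - 1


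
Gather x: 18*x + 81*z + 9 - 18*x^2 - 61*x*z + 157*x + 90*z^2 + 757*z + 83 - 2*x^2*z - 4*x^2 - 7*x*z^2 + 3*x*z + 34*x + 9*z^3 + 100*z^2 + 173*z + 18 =x^2*(-2*z - 22) + x*(-7*z^2 - 58*z + 209) + 9*z^3 + 190*z^2 + 1011*z + 110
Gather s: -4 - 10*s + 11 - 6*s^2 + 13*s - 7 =-6*s^2 + 3*s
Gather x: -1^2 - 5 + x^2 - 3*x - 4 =x^2 - 3*x - 10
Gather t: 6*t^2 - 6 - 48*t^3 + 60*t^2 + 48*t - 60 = -48*t^3 + 66*t^2 + 48*t - 66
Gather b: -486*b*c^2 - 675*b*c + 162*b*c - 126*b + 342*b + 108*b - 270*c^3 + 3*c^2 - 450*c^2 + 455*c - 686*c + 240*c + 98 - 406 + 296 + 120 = b*(-486*c^2 - 513*c + 324) - 270*c^3 - 447*c^2 + 9*c + 108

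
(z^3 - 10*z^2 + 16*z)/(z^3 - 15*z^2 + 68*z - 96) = z*(z - 2)/(z^2 - 7*z + 12)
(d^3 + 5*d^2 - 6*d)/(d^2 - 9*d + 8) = d*(d + 6)/(d - 8)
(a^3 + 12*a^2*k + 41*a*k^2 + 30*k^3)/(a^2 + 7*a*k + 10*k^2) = (a^2 + 7*a*k + 6*k^2)/(a + 2*k)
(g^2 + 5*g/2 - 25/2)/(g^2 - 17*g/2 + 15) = (g + 5)/(g - 6)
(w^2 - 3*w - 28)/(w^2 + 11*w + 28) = (w - 7)/(w + 7)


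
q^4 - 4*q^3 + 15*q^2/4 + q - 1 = (q - 2)^2*(q - 1/2)*(q + 1/2)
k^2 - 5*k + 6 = (k - 3)*(k - 2)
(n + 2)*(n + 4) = n^2 + 6*n + 8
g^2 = g^2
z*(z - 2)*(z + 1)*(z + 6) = z^4 + 5*z^3 - 8*z^2 - 12*z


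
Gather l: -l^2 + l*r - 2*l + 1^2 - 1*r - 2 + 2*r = -l^2 + l*(r - 2) + r - 1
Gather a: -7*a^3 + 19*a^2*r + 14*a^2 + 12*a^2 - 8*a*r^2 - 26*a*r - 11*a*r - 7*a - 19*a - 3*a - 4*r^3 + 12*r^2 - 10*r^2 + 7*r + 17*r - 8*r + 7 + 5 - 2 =-7*a^3 + a^2*(19*r + 26) + a*(-8*r^2 - 37*r - 29) - 4*r^3 + 2*r^2 + 16*r + 10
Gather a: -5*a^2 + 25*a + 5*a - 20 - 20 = -5*a^2 + 30*a - 40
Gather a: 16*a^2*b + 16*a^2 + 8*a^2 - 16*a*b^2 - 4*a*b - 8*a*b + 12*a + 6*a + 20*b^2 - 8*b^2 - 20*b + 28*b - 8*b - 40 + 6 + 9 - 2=a^2*(16*b + 24) + a*(-16*b^2 - 12*b + 18) + 12*b^2 - 27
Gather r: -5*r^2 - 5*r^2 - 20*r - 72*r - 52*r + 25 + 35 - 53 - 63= -10*r^2 - 144*r - 56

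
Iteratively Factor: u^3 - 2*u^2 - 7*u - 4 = (u - 4)*(u^2 + 2*u + 1) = (u - 4)*(u + 1)*(u + 1)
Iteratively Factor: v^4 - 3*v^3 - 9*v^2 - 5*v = (v + 1)*(v^3 - 4*v^2 - 5*v) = (v + 1)^2*(v^2 - 5*v) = (v - 5)*(v + 1)^2*(v)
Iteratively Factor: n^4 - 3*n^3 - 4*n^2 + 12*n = (n - 2)*(n^3 - n^2 - 6*n) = n*(n - 2)*(n^2 - n - 6) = n*(n - 3)*(n - 2)*(n + 2)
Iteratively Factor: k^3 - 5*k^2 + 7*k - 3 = (k - 1)*(k^2 - 4*k + 3) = (k - 3)*(k - 1)*(k - 1)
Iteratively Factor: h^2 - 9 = (h - 3)*(h + 3)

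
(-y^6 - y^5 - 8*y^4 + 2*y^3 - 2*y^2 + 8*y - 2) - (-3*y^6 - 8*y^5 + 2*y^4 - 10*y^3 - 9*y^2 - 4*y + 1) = 2*y^6 + 7*y^5 - 10*y^4 + 12*y^3 + 7*y^2 + 12*y - 3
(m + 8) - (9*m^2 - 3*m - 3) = -9*m^2 + 4*m + 11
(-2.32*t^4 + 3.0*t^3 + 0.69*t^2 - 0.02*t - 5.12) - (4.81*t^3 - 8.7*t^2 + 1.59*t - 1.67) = -2.32*t^4 - 1.81*t^3 + 9.39*t^2 - 1.61*t - 3.45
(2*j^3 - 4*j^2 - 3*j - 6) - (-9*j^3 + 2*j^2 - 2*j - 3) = 11*j^3 - 6*j^2 - j - 3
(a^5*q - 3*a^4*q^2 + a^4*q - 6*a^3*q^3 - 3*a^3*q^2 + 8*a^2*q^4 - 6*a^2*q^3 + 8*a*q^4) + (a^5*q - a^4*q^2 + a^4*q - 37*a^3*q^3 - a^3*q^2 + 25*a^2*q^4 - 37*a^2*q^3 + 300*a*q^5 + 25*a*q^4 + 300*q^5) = 2*a^5*q - 4*a^4*q^2 + 2*a^4*q - 43*a^3*q^3 - 4*a^3*q^2 + 33*a^2*q^4 - 43*a^2*q^3 + 300*a*q^5 + 33*a*q^4 + 300*q^5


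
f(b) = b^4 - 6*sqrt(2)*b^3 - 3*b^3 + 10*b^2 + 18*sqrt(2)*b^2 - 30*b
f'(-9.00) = -6375.13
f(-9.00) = 18075.69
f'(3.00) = -19.37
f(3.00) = 0.00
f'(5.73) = -2.43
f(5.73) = -90.54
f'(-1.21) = -173.34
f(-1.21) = 110.70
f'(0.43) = -5.56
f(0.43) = -7.22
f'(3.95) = -40.98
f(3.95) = -29.70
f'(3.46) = -31.45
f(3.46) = -11.76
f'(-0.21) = -46.45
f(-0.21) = 7.97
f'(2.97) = -18.53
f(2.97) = 0.57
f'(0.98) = 10.17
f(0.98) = -5.24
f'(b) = 4*b^3 - 18*sqrt(2)*b^2 - 9*b^2 + 20*b + 36*sqrt(2)*b - 30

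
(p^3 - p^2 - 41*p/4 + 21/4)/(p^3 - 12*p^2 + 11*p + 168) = (p^2 - 4*p + 7/4)/(p^2 - 15*p + 56)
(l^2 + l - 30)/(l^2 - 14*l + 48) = (l^2 + l - 30)/(l^2 - 14*l + 48)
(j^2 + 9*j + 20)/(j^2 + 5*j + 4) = (j + 5)/(j + 1)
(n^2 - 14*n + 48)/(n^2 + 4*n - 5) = (n^2 - 14*n + 48)/(n^2 + 4*n - 5)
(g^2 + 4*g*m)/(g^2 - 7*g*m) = (g + 4*m)/(g - 7*m)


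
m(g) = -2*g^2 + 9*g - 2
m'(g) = 9 - 4*g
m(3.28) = 6.00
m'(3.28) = -4.12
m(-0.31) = -4.98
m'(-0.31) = 10.24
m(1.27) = 6.20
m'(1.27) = 3.92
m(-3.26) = -52.60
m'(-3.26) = 22.04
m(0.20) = -0.28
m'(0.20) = 8.20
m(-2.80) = -42.88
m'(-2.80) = 20.20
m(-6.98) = -162.26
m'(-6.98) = 36.92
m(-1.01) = -13.13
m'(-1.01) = 13.04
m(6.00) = -20.00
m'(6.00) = -15.00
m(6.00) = -20.00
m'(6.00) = -15.00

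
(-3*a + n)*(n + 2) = -3*a*n - 6*a + n^2 + 2*n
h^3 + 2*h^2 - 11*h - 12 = (h - 3)*(h + 1)*(h + 4)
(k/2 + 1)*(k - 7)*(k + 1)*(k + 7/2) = k^4/2 - k^3/4 - 33*k^2/2 - 161*k/4 - 49/2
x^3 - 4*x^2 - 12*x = x*(x - 6)*(x + 2)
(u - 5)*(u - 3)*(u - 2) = u^3 - 10*u^2 + 31*u - 30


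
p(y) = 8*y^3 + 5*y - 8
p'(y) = 24*y^2 + 5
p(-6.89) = -2659.11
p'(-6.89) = 1144.33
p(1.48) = 25.33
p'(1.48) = 57.57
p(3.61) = 386.42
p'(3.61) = 317.77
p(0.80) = 0.10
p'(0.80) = 20.36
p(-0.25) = -9.38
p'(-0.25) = 6.50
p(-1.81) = -64.49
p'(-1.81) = 83.63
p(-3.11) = -264.19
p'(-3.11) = 237.13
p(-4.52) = -769.36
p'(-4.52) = 495.33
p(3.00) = 223.00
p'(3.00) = 221.00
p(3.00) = 223.00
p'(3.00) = 221.00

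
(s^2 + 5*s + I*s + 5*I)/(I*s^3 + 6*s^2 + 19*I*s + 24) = (s^2 + 5*s + I*s + 5*I)/(I*s^3 + 6*s^2 + 19*I*s + 24)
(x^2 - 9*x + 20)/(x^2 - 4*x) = (x - 5)/x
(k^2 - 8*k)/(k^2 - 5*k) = (k - 8)/(k - 5)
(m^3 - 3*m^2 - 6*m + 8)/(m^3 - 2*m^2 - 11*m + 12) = (m + 2)/(m + 3)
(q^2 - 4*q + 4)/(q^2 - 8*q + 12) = (q - 2)/(q - 6)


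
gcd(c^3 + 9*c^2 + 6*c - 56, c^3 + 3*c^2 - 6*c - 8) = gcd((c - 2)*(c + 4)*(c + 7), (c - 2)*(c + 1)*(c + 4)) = c^2 + 2*c - 8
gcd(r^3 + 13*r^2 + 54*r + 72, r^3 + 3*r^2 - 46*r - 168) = r^2 + 10*r + 24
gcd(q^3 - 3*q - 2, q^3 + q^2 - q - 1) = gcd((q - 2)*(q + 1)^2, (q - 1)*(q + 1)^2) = q^2 + 2*q + 1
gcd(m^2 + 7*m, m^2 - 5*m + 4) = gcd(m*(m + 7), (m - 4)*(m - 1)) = 1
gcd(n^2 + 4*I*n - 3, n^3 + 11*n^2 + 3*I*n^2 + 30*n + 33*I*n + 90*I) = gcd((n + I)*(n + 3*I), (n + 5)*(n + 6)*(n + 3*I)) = n + 3*I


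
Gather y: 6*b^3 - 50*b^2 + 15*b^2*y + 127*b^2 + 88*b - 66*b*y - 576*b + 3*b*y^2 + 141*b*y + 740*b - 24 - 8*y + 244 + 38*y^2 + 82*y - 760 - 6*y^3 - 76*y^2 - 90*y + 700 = 6*b^3 + 77*b^2 + 252*b - 6*y^3 + y^2*(3*b - 38) + y*(15*b^2 + 75*b - 16) + 160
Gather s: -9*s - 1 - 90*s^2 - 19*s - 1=-90*s^2 - 28*s - 2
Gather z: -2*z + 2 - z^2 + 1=-z^2 - 2*z + 3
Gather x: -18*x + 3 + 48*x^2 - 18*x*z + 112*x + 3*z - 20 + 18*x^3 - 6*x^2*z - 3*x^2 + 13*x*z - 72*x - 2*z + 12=18*x^3 + x^2*(45 - 6*z) + x*(22 - 5*z) + z - 5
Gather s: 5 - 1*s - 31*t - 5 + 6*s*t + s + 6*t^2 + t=6*s*t + 6*t^2 - 30*t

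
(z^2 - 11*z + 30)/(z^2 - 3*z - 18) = (z - 5)/(z + 3)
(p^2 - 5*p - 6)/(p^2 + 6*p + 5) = (p - 6)/(p + 5)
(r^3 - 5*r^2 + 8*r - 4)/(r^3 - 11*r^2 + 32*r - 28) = (r - 1)/(r - 7)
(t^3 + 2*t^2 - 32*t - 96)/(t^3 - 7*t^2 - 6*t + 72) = (t^2 + 8*t + 16)/(t^2 - t - 12)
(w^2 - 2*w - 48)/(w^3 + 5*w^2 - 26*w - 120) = (w - 8)/(w^2 - w - 20)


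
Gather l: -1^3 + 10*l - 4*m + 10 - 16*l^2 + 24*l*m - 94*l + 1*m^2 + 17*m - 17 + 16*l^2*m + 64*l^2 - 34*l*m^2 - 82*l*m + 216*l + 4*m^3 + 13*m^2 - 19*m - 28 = l^2*(16*m + 48) + l*(-34*m^2 - 58*m + 132) + 4*m^3 + 14*m^2 - 6*m - 36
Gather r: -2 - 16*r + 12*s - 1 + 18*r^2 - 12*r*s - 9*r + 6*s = 18*r^2 + r*(-12*s - 25) + 18*s - 3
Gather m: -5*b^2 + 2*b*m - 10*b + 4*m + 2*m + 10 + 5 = -5*b^2 - 10*b + m*(2*b + 6) + 15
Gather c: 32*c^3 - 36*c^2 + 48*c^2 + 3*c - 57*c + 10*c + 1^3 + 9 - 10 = 32*c^3 + 12*c^2 - 44*c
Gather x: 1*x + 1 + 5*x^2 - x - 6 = 5*x^2 - 5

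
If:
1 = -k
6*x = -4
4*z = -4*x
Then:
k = -1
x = -2/3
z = 2/3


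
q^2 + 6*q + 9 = (q + 3)^2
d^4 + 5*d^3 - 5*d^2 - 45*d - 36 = (d - 3)*(d + 1)*(d + 3)*(d + 4)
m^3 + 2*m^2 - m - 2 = (m - 1)*(m + 1)*(m + 2)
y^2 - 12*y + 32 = (y - 8)*(y - 4)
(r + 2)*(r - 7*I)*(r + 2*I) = r^3 + 2*r^2 - 5*I*r^2 + 14*r - 10*I*r + 28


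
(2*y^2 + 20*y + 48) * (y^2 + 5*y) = 2*y^4 + 30*y^3 + 148*y^2 + 240*y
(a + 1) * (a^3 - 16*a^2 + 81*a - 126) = a^4 - 15*a^3 + 65*a^2 - 45*a - 126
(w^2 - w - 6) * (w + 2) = w^3 + w^2 - 8*w - 12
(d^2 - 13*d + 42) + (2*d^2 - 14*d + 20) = 3*d^2 - 27*d + 62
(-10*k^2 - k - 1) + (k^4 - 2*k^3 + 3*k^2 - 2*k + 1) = k^4 - 2*k^3 - 7*k^2 - 3*k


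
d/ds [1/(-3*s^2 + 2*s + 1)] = 2*(3*s - 1)/(-3*s^2 + 2*s + 1)^2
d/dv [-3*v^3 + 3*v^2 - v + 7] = -9*v^2 + 6*v - 1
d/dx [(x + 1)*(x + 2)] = 2*x + 3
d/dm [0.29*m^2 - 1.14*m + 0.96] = 0.58*m - 1.14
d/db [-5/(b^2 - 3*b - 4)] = 5*(2*b - 3)/(-b^2 + 3*b + 4)^2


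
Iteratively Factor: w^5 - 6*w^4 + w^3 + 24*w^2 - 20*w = (w + 2)*(w^4 - 8*w^3 + 17*w^2 - 10*w) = (w - 2)*(w + 2)*(w^3 - 6*w^2 + 5*w) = (w - 5)*(w - 2)*(w + 2)*(w^2 - w) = (w - 5)*(w - 2)*(w - 1)*(w + 2)*(w)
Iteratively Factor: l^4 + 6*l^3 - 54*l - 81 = (l + 3)*(l^3 + 3*l^2 - 9*l - 27) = (l + 3)^2*(l^2 - 9) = (l + 3)^3*(l - 3)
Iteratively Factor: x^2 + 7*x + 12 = (x + 4)*(x + 3)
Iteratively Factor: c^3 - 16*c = (c)*(c^2 - 16) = c*(c + 4)*(c - 4)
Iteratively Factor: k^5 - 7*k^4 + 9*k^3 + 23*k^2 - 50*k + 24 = (k + 2)*(k^4 - 9*k^3 + 27*k^2 - 31*k + 12) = (k - 4)*(k + 2)*(k^3 - 5*k^2 + 7*k - 3) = (k - 4)*(k - 1)*(k + 2)*(k^2 - 4*k + 3) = (k - 4)*(k - 3)*(k - 1)*(k + 2)*(k - 1)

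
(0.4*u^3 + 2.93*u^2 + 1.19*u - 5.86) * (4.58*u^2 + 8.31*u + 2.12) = 1.832*u^5 + 16.7434*u^4 + 30.6465*u^3 - 10.7383*u^2 - 46.1738*u - 12.4232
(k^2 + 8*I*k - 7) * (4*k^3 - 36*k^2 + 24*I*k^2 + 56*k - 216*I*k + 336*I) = 4*k^5 - 36*k^4 + 56*I*k^4 - 164*k^3 - 504*I*k^3 + 1980*k^2 + 616*I*k^2 - 3080*k + 1512*I*k - 2352*I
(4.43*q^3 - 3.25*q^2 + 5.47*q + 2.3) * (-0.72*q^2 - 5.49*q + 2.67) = -3.1896*q^5 - 21.9807*q^4 + 25.7322*q^3 - 40.3638*q^2 + 1.9779*q + 6.141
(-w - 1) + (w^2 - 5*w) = w^2 - 6*w - 1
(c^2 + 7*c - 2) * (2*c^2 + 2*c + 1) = 2*c^4 + 16*c^3 + 11*c^2 + 3*c - 2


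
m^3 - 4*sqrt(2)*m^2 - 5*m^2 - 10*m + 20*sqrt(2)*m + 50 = (m - 5)*(m - 5*sqrt(2))*(m + sqrt(2))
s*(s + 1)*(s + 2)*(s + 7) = s^4 + 10*s^3 + 23*s^2 + 14*s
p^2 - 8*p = p*(p - 8)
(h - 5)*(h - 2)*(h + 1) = h^3 - 6*h^2 + 3*h + 10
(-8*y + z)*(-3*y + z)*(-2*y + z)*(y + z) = -48*y^4 - 2*y^3*z + 33*y^2*z^2 - 12*y*z^3 + z^4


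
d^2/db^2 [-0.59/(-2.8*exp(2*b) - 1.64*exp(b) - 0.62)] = (0.59*(5.6*exp(b) + 1.64)*(11.2*exp(b) + 3.28)*exp(b) - (6.608*exp(b) + 0.9676)*(2.8*exp(2*b) + 1.64*exp(b) + 0.62))*exp(b)/(2.8*exp(2*b) + 1.64*exp(b) + 0.62)^3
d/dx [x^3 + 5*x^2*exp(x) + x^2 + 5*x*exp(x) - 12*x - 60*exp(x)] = 5*x^2*exp(x) + 3*x^2 + 15*x*exp(x) + 2*x - 55*exp(x) - 12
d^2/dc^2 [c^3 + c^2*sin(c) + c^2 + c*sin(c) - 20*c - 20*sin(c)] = -c^2*sin(c) - c*sin(c) + 4*c*cos(c) + 6*c + 22*sin(c) + 2*cos(c) + 2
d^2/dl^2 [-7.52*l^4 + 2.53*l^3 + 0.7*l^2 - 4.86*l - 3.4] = -90.24*l^2 + 15.18*l + 1.4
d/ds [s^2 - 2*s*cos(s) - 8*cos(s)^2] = 2*s*sin(s) + 2*s + 8*sin(2*s) - 2*cos(s)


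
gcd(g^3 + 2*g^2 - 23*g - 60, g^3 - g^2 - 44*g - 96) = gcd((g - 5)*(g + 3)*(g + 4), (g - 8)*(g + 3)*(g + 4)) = g^2 + 7*g + 12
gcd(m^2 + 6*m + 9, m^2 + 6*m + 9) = m^2 + 6*m + 9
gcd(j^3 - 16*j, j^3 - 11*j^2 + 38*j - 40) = j - 4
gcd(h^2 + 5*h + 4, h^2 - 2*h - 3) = h + 1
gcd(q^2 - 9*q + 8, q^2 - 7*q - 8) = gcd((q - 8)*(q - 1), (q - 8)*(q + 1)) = q - 8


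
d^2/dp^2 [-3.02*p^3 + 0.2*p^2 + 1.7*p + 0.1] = 0.4 - 18.12*p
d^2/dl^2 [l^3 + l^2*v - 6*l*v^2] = 6*l + 2*v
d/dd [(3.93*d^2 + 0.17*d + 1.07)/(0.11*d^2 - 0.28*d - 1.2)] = (-1.1191*d^2 - 9.6674*d + 0.0956)/(0.0121*d^4 - 0.0616*d^3 - 0.1856*d^2 + 0.672*d + 1.44)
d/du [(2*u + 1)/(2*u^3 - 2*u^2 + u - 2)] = (4*u^3 - 4*u^2 + 2*u - (2*u + 1)*(6*u^2 - 4*u + 1) - 4)/(2*u^3 - 2*u^2 + u - 2)^2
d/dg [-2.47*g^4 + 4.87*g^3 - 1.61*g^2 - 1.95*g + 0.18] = -9.88*g^3 + 14.61*g^2 - 3.22*g - 1.95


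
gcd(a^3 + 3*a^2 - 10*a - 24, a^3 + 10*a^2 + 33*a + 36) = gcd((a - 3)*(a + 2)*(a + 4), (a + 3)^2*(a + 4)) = a + 4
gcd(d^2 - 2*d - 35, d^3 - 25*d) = d + 5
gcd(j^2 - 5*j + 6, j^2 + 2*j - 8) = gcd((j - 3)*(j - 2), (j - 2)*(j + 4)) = j - 2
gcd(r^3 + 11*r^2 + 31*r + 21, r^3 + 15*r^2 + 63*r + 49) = r^2 + 8*r + 7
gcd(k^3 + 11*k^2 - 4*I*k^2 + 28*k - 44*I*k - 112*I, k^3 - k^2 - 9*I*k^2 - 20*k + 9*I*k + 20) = k - 4*I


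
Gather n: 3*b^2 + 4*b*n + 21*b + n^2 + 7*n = 3*b^2 + 21*b + n^2 + n*(4*b + 7)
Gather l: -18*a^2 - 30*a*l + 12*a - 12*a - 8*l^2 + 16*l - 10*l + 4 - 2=-18*a^2 - 8*l^2 + l*(6 - 30*a) + 2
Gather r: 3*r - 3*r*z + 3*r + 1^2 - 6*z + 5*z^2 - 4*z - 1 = r*(6 - 3*z) + 5*z^2 - 10*z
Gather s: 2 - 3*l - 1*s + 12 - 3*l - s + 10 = -6*l - 2*s + 24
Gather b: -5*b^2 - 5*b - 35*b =-5*b^2 - 40*b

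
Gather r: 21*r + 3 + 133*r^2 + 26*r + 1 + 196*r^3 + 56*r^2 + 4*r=196*r^3 + 189*r^2 + 51*r + 4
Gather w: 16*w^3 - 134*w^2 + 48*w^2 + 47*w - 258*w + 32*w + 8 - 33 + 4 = 16*w^3 - 86*w^2 - 179*w - 21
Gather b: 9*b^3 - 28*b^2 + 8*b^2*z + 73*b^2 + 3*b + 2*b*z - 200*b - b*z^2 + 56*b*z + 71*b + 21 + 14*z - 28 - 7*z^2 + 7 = 9*b^3 + b^2*(8*z + 45) + b*(-z^2 + 58*z - 126) - 7*z^2 + 14*z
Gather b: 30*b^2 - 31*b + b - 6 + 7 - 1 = 30*b^2 - 30*b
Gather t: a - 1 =a - 1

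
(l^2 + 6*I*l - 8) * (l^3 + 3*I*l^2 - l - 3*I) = l^5 + 9*I*l^4 - 27*l^3 - 33*I*l^2 + 26*l + 24*I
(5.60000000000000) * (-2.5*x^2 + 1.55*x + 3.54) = -14.0*x^2 + 8.68*x + 19.824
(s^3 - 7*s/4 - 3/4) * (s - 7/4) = s^4 - 7*s^3/4 - 7*s^2/4 + 37*s/16 + 21/16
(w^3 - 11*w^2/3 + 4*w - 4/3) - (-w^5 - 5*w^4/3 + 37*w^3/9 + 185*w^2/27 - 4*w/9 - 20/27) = w^5 + 5*w^4/3 - 28*w^3/9 - 284*w^2/27 + 40*w/9 - 16/27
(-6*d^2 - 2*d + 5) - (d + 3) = -6*d^2 - 3*d + 2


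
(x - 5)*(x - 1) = x^2 - 6*x + 5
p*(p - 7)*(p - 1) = p^3 - 8*p^2 + 7*p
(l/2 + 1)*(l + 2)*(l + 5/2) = l^3/2 + 13*l^2/4 + 7*l + 5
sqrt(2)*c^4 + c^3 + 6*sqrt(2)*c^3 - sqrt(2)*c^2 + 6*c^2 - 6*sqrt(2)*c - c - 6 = (c - 1)*(c + 1)*(c + 6)*(sqrt(2)*c + 1)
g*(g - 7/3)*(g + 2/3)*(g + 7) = g^4 + 16*g^3/3 - 119*g^2/9 - 98*g/9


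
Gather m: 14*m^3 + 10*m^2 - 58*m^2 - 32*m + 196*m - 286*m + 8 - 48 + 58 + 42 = 14*m^3 - 48*m^2 - 122*m + 60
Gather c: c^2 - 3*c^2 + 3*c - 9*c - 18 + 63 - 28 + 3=-2*c^2 - 6*c + 20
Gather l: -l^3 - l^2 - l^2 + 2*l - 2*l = -l^3 - 2*l^2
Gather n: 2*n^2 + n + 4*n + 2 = 2*n^2 + 5*n + 2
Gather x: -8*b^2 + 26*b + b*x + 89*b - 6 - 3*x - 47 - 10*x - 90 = -8*b^2 + 115*b + x*(b - 13) - 143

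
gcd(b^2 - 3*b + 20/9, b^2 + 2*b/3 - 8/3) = b - 4/3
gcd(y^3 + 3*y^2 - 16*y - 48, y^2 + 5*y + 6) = y + 3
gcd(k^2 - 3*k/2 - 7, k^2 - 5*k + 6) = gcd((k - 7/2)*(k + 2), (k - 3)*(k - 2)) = 1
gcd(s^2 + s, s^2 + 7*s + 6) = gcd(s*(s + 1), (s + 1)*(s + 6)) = s + 1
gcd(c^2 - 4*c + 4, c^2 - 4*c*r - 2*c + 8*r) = c - 2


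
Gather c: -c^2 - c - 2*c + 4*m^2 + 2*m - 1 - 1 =-c^2 - 3*c + 4*m^2 + 2*m - 2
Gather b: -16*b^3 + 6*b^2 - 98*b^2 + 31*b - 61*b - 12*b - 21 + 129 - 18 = -16*b^3 - 92*b^2 - 42*b + 90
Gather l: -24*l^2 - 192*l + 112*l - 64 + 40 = -24*l^2 - 80*l - 24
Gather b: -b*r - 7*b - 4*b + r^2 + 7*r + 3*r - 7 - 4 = b*(-r - 11) + r^2 + 10*r - 11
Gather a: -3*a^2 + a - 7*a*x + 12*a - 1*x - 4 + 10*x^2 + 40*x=-3*a^2 + a*(13 - 7*x) + 10*x^2 + 39*x - 4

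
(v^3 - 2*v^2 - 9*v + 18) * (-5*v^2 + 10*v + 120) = -5*v^5 + 20*v^4 + 145*v^3 - 420*v^2 - 900*v + 2160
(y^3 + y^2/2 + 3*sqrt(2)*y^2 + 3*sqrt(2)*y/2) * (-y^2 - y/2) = -y^5 - 3*sqrt(2)*y^4 - y^4 - 3*sqrt(2)*y^3 - y^3/4 - 3*sqrt(2)*y^2/4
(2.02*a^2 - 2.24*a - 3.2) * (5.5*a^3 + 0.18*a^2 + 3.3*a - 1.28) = 11.11*a^5 - 11.9564*a^4 - 11.3372*a^3 - 10.5536*a^2 - 7.6928*a + 4.096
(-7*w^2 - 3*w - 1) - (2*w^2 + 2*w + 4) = -9*w^2 - 5*w - 5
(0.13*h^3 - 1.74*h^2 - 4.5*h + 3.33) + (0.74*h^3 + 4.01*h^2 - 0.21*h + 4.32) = 0.87*h^3 + 2.27*h^2 - 4.71*h + 7.65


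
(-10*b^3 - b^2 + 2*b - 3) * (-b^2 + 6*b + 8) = 10*b^5 - 59*b^4 - 88*b^3 + 7*b^2 - 2*b - 24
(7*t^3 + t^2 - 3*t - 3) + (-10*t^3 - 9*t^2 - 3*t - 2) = -3*t^3 - 8*t^2 - 6*t - 5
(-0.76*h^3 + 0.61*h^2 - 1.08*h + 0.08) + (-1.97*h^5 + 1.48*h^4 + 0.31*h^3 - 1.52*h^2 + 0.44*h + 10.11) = -1.97*h^5 + 1.48*h^4 - 0.45*h^3 - 0.91*h^2 - 0.64*h + 10.19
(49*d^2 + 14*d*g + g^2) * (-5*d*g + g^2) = -245*d^3*g - 21*d^2*g^2 + 9*d*g^3 + g^4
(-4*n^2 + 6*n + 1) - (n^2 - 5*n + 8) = -5*n^2 + 11*n - 7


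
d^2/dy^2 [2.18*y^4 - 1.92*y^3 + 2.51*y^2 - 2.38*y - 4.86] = 26.16*y^2 - 11.52*y + 5.02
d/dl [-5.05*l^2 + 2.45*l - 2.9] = 2.45 - 10.1*l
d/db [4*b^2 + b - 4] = 8*b + 1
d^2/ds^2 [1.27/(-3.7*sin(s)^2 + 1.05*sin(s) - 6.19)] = (69.5452*sin(s)^4 - 14.80185*sin(s)^3 - 219.264865*sin(s)^2 + 37.858065*sin(s) + 55.37327)/(3.7*sin(s)^2 - 1.05*sin(s) + 6.19)^3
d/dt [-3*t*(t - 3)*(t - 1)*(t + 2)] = -12*t^3 + 18*t^2 + 30*t - 18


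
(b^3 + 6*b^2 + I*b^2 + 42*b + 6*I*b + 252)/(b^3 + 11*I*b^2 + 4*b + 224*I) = (b^2 + 6*b*(1 - I) - 36*I)/(b^2 + 4*I*b + 32)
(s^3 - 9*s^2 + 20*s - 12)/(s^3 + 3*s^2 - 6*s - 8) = (s^2 - 7*s + 6)/(s^2 + 5*s + 4)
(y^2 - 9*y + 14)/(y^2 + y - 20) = (y^2 - 9*y + 14)/(y^2 + y - 20)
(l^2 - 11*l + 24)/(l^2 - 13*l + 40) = (l - 3)/(l - 5)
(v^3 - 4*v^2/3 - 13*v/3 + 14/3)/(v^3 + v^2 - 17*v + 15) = (3*v^2 - v - 14)/(3*(v^2 + 2*v - 15))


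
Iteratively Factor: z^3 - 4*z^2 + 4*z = (z)*(z^2 - 4*z + 4) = z*(z - 2)*(z - 2)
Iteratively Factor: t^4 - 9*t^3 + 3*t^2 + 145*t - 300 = (t - 3)*(t^3 - 6*t^2 - 15*t + 100) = (t - 5)*(t - 3)*(t^2 - t - 20) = (t - 5)*(t - 3)*(t + 4)*(t - 5)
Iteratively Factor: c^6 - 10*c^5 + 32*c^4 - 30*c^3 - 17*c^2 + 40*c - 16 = (c + 1)*(c^5 - 11*c^4 + 43*c^3 - 73*c^2 + 56*c - 16) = (c - 4)*(c + 1)*(c^4 - 7*c^3 + 15*c^2 - 13*c + 4) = (c - 4)*(c - 1)*(c + 1)*(c^3 - 6*c^2 + 9*c - 4) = (c - 4)*(c - 1)^2*(c + 1)*(c^2 - 5*c + 4) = (c - 4)*(c - 1)^3*(c + 1)*(c - 4)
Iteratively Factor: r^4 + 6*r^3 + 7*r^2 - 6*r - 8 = (r - 1)*(r^3 + 7*r^2 + 14*r + 8) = (r - 1)*(r + 2)*(r^2 + 5*r + 4) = (r - 1)*(r + 2)*(r + 4)*(r + 1)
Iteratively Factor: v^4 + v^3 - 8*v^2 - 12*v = (v + 2)*(v^3 - v^2 - 6*v) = (v - 3)*(v + 2)*(v^2 + 2*v) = v*(v - 3)*(v + 2)*(v + 2)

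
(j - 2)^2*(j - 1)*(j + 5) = j^4 - 17*j^2 + 36*j - 20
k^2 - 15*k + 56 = (k - 8)*(k - 7)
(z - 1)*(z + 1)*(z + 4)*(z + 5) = z^4 + 9*z^3 + 19*z^2 - 9*z - 20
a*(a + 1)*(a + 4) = a^3 + 5*a^2 + 4*a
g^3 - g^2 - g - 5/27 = (g - 5/3)*(g + 1/3)^2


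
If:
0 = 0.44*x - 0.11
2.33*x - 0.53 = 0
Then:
No Solution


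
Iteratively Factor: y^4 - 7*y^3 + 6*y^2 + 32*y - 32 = (y + 2)*(y^3 - 9*y^2 + 24*y - 16) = (y - 4)*(y + 2)*(y^2 - 5*y + 4) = (y - 4)*(y - 1)*(y + 2)*(y - 4)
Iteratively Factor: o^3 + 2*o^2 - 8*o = (o)*(o^2 + 2*o - 8) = o*(o - 2)*(o + 4)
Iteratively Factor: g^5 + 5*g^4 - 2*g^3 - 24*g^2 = (g)*(g^4 + 5*g^3 - 2*g^2 - 24*g) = g*(g + 4)*(g^3 + g^2 - 6*g) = g^2*(g + 4)*(g^2 + g - 6) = g^2*(g + 3)*(g + 4)*(g - 2)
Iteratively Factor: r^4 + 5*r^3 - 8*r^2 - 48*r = (r - 3)*(r^3 + 8*r^2 + 16*r) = (r - 3)*(r + 4)*(r^2 + 4*r) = r*(r - 3)*(r + 4)*(r + 4)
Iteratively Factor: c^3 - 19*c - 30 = (c + 2)*(c^2 - 2*c - 15) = (c - 5)*(c + 2)*(c + 3)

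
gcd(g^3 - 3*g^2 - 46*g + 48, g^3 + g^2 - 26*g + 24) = g^2 + 5*g - 6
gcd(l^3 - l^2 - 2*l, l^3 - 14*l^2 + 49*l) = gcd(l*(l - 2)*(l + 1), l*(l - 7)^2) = l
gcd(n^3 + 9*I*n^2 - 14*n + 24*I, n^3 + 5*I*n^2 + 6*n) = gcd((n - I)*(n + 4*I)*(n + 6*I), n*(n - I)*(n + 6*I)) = n^2 + 5*I*n + 6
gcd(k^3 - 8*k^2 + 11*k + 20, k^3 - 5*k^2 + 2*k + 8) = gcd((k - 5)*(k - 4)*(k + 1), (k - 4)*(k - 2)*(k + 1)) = k^2 - 3*k - 4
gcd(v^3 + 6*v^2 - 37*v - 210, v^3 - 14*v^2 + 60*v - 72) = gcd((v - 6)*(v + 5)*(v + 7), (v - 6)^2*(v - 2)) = v - 6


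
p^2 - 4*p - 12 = (p - 6)*(p + 2)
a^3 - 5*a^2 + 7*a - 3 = (a - 3)*(a - 1)^2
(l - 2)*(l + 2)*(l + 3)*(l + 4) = l^4 + 7*l^3 + 8*l^2 - 28*l - 48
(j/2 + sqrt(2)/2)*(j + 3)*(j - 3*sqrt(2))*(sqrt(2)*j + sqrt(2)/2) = sqrt(2)*j^4/2 - 2*j^3 + 7*sqrt(2)*j^3/4 - 7*j^2 - 9*sqrt(2)*j^2/4 - 21*sqrt(2)*j/2 - 3*j - 9*sqrt(2)/2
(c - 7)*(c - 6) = c^2 - 13*c + 42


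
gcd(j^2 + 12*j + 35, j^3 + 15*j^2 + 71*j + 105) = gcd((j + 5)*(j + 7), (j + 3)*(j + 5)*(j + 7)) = j^2 + 12*j + 35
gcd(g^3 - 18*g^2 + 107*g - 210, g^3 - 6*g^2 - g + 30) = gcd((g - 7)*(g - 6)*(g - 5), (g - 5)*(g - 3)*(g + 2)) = g - 5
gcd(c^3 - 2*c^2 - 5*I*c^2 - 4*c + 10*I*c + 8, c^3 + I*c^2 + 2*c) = c - I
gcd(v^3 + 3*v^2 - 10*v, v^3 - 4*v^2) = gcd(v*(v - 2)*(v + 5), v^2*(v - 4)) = v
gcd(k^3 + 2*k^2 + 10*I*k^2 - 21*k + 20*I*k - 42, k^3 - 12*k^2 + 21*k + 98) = k + 2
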